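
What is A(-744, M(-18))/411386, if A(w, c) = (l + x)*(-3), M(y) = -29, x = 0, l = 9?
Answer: -27/411386 ≈ -6.5632e-5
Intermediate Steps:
A(w, c) = -27 (A(w, c) = (9 + 0)*(-3) = 9*(-3) = -27)
A(-744, M(-18))/411386 = -27/411386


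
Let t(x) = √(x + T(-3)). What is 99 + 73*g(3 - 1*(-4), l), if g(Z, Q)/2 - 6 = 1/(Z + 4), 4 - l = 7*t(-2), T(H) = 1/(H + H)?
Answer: 10871/11 ≈ 988.27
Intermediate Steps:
T(H) = 1/(2*H)
t(x) = √(-⅙ + x) (t(x) = √(x + (½)/(-3)) = √(x + (½)*(-⅓)) = √(x - ⅙) = √(-⅙ + x))
l = 4 - 7*I*√78/6 (l = 4 - 7*√(-6 + 36*(-2))/6 = 4 - 7*√(-6 - 72)/6 = 4 - 7*√(-78)/6 = 4 - 7*(I*√78)/6 = 4 - 7*I*√78/6 ≈ 4.0 - 10.304*I)
g(Z, Q) = 12 + 2/(4 + Z) (g(Z, Q) = 12 + 2/(Z + 4) = 12 + 2/(4 + Z))
99 + 73*g(3 - 1*(-4), l) = 99 + 73*(2*(25 + 6*(3 - 1*(-4)))/(4 + (3 - 1*(-4)))) = 99 + 73*(2*(25 + 6*(3 + 4))/(4 + (3 + 4))) = 99 + 73*(2*(25 + 6*7)/(4 + 7)) = 99 + 73*(2*(25 + 42)/11) = 99 + 73*(2*(1/11)*67) = 99 + 73*(134/11) = 99 + 9782/11 = 10871/11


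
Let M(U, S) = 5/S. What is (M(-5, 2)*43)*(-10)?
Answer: -1075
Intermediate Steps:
(M(-5, 2)*43)*(-10) = ((5/2)*43)*(-10) = (215/2)*(-10) = -1075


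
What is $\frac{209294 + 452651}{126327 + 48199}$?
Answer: $\frac{661945}{174526} \approx 3.7928$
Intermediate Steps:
$\frac{209294 + 452651}{126327 + 48199} = \frac{661945}{174526}$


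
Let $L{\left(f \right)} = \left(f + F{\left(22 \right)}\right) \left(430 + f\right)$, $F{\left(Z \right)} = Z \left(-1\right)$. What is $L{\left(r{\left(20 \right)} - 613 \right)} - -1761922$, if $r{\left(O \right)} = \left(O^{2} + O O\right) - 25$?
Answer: $1844802$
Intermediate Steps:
$r{\left(O \right)} = -25 + 2 O^{2}$ ($r{\left(O \right)} = \left(O^{2} + O^{2}\right) - 25 = 2 O^{2} - 25 = -25 + 2 O^{2}$)
$F{\left(Z \right)} = - Z$
$L{\left(f \right)} = \left(-22 + f\right) \left(430 + f\right)$ ($L{\left(f \right)} = \left(f - 22\right) \left(430 + f\right) = \left(-22 + f\right) \left(430 + f\right)$)
$L{\left(r{\left(20 \right)} - 613 \right)} - -1761922 = \left(-9460 + \left(\left(-25 + 2 \cdot 20^{2}\right) - 613\right)^{2} + 408 \left(\left(-25 + 2 \cdot 20^{2}\right) - 613\right)\right) - -1761922 = \left(-9460 + \left(\left(-25 + 2 \cdot 400\right) - 613\right)^{2} + 408 \left(\left(-25 + 2 \cdot 400\right) - 613\right)\right) + 1761922 = \left(-9460 + \left(\left(-25 + 800\right) - 613\right)^{2} + 408 \left(\left(-25 + 800\right) - 613\right)\right) + 1761922 = \left(-9460 + \left(775 - 613\right)^{2} + 408 \left(775 - 613\right)\right) + 1761922 = \left(-9460 + 162^{2} + 408 \cdot 162\right) + 1761922 = \left(-9460 + 26244 + 66096\right) + 1761922 = 82880 + 1761922 = 1844802$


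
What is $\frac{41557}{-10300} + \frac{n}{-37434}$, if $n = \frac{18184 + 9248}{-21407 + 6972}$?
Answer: $- \frac{748514974781}{185523527900} \approx -4.0346$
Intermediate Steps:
$n = - \frac{27432}{14435}$ ($n = \frac{27432}{-14435} = 27432 \left(- \frac{1}{14435}\right) = - \frac{27432}{14435} \approx -1.9004$)
$\frac{41557}{-10300} + \frac{n}{-37434} = \frac{41557}{-10300} - \frac{27432}{14435 \left(-37434\right)} = 41557 \left(- \frac{1}{10300}\right) - - \frac{4572}{90059965} = - \frac{41557}{10300} + \frac{4572}{90059965} = - \frac{748514974781}{185523527900}$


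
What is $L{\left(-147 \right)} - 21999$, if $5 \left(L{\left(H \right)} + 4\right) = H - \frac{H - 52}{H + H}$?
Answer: $- \frac{32387827}{1470} \approx -22033.0$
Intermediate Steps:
$L{\left(H \right)} = -4 + \frac{H}{5} - \frac{-52 + H}{10 H}$ ($L{\left(H \right)} = -4 + \frac{H - \frac{H - 52}{H + H}}{5} = -4 + \frac{H - \frac{-52 + H}{2 H}}{5} = -4 + \left(\frac{H}{5} - \frac{-52 + H}{10 H}\right) = -4 + \frac{H}{5} - \frac{-52 + H}{10 H}$)
$L{\left(-147 \right)} - 21999 = \frac{52 - 147 \left(-41 + 2 \left(-147\right)\right)}{10 \left(-147\right)} - 21999 = \frac{1}{10} \left(- \frac{1}{147}\right) \left(52 - 147 \left(-41 - 294\right)\right) - 21999 = \frac{1}{10} \left(- \frac{1}{147}\right) \left(52 - -49245\right) - 21999 = \frac{1}{10} \left(- \frac{1}{147}\right) \left(52 + 49245\right) - 21999 = \frac{1}{10} \left(- \frac{1}{147}\right) 49297 - 21999 = - \frac{49297}{1470} - 21999 = - \frac{32387827}{1470}$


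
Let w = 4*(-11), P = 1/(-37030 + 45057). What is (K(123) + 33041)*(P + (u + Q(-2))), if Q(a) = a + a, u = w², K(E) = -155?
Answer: 510001514190/8027 ≈ 6.3536e+7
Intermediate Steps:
P = 1/8027 ≈ 0.00012458
w = -44
u = 1936 (u = (-44)² = 1936)
Q(a) = 2*a
(K(123) + 33041)*(P + (u + Q(-2))) = (-155 + 33041)*(1/8027 + (1936 + 2*(-2))) = 32886*(1/8027 + (1936 - 4)) = 32886*(1/8027 + 1932) = 32886*(15508165/8027) = 510001514190/8027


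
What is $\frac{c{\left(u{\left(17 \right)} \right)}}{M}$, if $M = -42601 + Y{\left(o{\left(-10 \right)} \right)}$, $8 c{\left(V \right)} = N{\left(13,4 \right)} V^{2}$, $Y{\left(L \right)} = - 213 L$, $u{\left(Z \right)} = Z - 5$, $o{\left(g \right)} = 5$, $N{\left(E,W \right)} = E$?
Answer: $- \frac{117}{21833} \approx -0.0053589$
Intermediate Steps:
$u{\left(Z \right)} = -5 + Z$ ($u{\left(Z \right)} = Z - 5 = -5 + Z$)
$c{\left(V \right)} = \frac{13 V^{2}}{8}$
$M = -43666$ ($M = -42601 - 1065 = -43666$)
$\frac{c{\left(u{\left(17 \right)} \right)}}{M} = \frac{\frac{13}{8} \left(-5 + 17\right)^{2}}{-43666} = \frac{13 \cdot 12^{2}}{8} \left(- \frac{1}{43666}\right) = \frac{13}{8} \cdot 144 \left(- \frac{1}{43666}\right) = 234 \left(- \frac{1}{43666}\right) = - \frac{117}{21833}$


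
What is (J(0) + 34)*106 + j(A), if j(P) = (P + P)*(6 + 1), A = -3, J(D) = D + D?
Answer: 3562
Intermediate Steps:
J(D) = 2*D
j(P) = 14*P (j(P) = (2*P)*7 = 14*P)
(J(0) + 34)*106 + j(A) = (2*0 + 34)*106 + 14*(-3) = (0 + 34)*106 - 42 = 34*106 - 42 = 3604 - 42 = 3562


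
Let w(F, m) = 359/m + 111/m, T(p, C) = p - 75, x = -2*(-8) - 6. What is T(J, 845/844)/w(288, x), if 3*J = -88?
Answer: -313/141 ≈ -2.2199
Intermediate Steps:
x = 10 (x = 16 - 6 = 10)
J = -88/3 (J = (⅓)*(-88) = -88/3 ≈ -29.333)
T(p, C) = -75 + p
w(F, m) = 470/m
T(J, 845/844)/w(288, x) = (-75 - 88/3)/((470/10)) = -313/(3*(470*(⅒))) = -313/3/47 = -313/3*1/47 = -313/141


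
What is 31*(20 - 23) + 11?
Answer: -82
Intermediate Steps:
31*(20 - 23) + 11 = 31*(-3) + 11 = -93 + 11 = -82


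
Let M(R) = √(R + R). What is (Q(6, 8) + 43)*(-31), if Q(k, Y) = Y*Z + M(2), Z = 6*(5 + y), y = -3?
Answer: -4371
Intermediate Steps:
M(R) = √2*√R (M(R) = √(2*R) = √2*√R)
Z = 12 (Z = 6*(5 - 3) = 6*2 = 12)
Q(k, Y) = 2 + 12*Y (Q(k, Y) = Y*12 + √2*√2 = 12*Y + 2 = 2 + 12*Y)
(Q(6, 8) + 43)*(-31) = ((2 + 12*8) + 43)*(-31) = ((2 + 96) + 43)*(-31) = (98 + 43)*(-31) = 141*(-31) = -4371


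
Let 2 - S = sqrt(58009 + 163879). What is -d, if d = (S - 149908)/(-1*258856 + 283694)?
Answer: 74953/12419 + 4*sqrt(3467)/12419 ≈ 6.0543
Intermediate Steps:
S = 2 - 8*sqrt(3467) (S = 2 - sqrt(58009 + 163879) = 2 - sqrt(221888) = 2 - 8*sqrt(3467) ≈ -469.05)
d = -74953/12419 - 4*sqrt(3467)/12419 (d = ((2 - 8*sqrt(3467)) - 149908)/(-1*258856 + 283694) = (-149906 - 8*sqrt(3467))/(-258856 + 283694) = (-149906 - 8*sqrt(3467))/24838 = (-149906 - 8*sqrt(3467))*(1/24838) = -74953/12419 - 4*sqrt(3467)/12419 ≈ -6.0543)
-d = -(-74953/12419 - 4*sqrt(3467)/12419) = 74953/12419 + 4*sqrt(3467)/12419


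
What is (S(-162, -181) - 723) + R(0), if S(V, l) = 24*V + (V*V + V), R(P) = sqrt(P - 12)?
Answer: 21471 + 2*I*sqrt(3) ≈ 21471.0 + 3.4641*I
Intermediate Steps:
R(P) = sqrt(-12 + P)
S(V, l) = V**2 + 25*V (S(V, l) = 24*V + (V**2 + V) = 24*V + (V + V**2) = V**2 + 25*V)
(S(-162, -181) - 723) + R(0) = (-162*(25 - 162) - 723) + sqrt(-12 + 0) = (-162*(-137) - 723) + sqrt(-12) = (22194 - 723) + 2*I*sqrt(3) = 21471 + 2*I*sqrt(3)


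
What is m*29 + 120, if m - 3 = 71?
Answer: 2266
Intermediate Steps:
m = 74 (m = 3 + 71 = 74)
m*29 + 120 = 74*29 + 120 = 2146 + 120 = 2266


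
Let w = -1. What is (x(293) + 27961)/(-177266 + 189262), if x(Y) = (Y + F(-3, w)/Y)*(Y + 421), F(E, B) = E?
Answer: 69486617/3514828 ≈ 19.770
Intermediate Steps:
x(Y) = (421 + Y)*(Y - 3/Y) (x(Y) = (Y - 3/Y)*(Y + 421) = (Y - 3/Y)*(421 + Y) = (421 + Y)*(Y - 3/Y))
(x(293) + 27961)/(-177266 + 189262) = ((-3 + 293**2 - 1263/293 + 421*293) + 27961)/(-177266 + 189262) = ((-3 + 85849 - 1263*1/293 + 123353) + 27961)/11996 = ((-3 + 85849 - 1263/293 + 123353) + 27961)*(1/11996) = (61294044/293 + 27961)*(1/11996) = (69486617/293)*(1/11996) = 69486617/3514828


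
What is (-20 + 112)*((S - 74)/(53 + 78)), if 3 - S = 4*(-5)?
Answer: -4692/131 ≈ -35.817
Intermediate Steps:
S = 23 (S = 3 - 4*(-5) = 3 - 1*(-20) = 3 + 20 = 23)
(-20 + 112)*((S - 74)/(53 + 78)) = (-20 + 112)*((23 - 74)/(53 + 78)) = 92*(-51/131) = -4692/131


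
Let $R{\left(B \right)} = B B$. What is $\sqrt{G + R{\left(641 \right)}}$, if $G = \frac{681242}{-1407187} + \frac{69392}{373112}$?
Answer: $\frac{\sqrt{1769774089987653304921359369}}{65629794493} \approx 641.0$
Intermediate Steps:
$R{\left(B \right)} = B^{2}$
$G = - \frac{19566505600}{65629794493}$ ($G = 681242 \left(- \frac{1}{1407187}\right) + 69392 \cdot \frac{1}{373112} = - \frac{681242}{1407187} + \frac{8674}{46639} = - \frac{19566505600}{65629794493} \approx -0.29813$)
$\sqrt{G + R{\left(641 \right)}} = \sqrt{- \frac{19566505600}{65629794493} + 641^{2}} = \sqrt{- \frac{19566505600}{65629794493} + 410881} = \sqrt{\frac{26966016024572733}{65629794493}} = \frac{\sqrt{1769774089987653304921359369}}{65629794493}$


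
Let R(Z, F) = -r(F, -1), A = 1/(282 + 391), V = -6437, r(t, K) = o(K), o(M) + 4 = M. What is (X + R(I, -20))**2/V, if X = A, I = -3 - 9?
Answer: -11329956/2915503973 ≈ -0.0038861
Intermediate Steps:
o(M) = -4 + M
I = -12
r(t, K) = -4 + K
A = 1/673 ≈ 0.0014859
X = 1/673 ≈ 0.0014859
R(Z, F) = 5 (R(Z, F) = -(-4 - 1) = -1*(-5) = 5)
(X + R(I, -20))**2/V = (1/673 + 5)**2/(-6437) = (3366/673)**2*(-1/6437) = (11329956/452929)*(-1/6437) = -11329956/2915503973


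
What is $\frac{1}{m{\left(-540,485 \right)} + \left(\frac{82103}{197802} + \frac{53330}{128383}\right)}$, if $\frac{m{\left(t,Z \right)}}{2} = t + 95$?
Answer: $- \frac{686335518}{610268626963} \approx -0.0011246$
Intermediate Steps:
$m{\left(t,Z \right)} = 190 + 2 t$ ($m{\left(t,Z \right)} = 2 \left(t + 95\right) = 2 \left(95 + t\right) = 190 + 2 t$)
$\frac{1}{m{\left(-540,485 \right)} + \left(\frac{82103}{197802} + \frac{53330}{128383}\right)} = \frac{1}{\left(190 + 2 \left(-540\right)\right) + \left(\frac{82103}{197802} + \frac{53330}{128383}\right)} = \frac{1}{\left(190 - 1080\right) + \left(82103 \cdot \frac{1}{197802} + 53330 \cdot \frac{1}{128383}\right)} = \frac{1}{-890 + \left(\frac{2219}{5346} + \frac{53330}{128383}\right)} = \frac{1}{-890 + \frac{569984057}{686335518}} = \frac{1}{- \frac{610268626963}{686335518}} = - \frac{686335518}{610268626963}$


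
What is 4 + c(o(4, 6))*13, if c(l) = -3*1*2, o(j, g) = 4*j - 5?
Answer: -74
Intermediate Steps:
o(j, g) = -5 + 4*j
c(l) = -6 (c(l) = -3*2 = -6)
4 + c(o(4, 6))*13 = 4 - 6*13 = 4 - 78 = -74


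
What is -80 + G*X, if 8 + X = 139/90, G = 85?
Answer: -11317/18 ≈ -628.72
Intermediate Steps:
X = -581/90 (X = -8 + 139/90 = -581/90 ≈ -6.4556)
-80 + G*X = -80 + 85*(-581/90) = -80 - 9877/18 = -11317/18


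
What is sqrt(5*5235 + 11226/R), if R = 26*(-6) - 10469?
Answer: sqrt(4727668533)/425 ≈ 161.78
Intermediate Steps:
R = -10625 (R = -156 - 10469 = -10625)
sqrt(5*5235 + 11226/R) = sqrt(5*5235 + 11226/(-10625)) = sqrt(26175 + 11226*(-1/10625)) = sqrt(26175 - 11226/10625) = sqrt(278098149/10625) = sqrt(4727668533)/425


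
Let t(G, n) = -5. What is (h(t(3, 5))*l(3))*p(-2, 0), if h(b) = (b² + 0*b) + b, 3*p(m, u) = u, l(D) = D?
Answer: 0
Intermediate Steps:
p(m, u) = u/3
h(b) = b + b² (h(b) = (b² + 0) + b = b² + b = b + b²)
(h(t(3, 5))*l(3))*p(-2, 0) = (-5*(1 - 5)*3)*((⅓)*0) = (-5*(-4)*3)*0 = (20*3)*0 = 60*0 = 0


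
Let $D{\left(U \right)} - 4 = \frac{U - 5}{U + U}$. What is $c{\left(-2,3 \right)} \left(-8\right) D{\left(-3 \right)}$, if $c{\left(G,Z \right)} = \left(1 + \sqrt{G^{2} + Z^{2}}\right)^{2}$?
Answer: $- \frac{1792}{3} - \frac{256 \sqrt{13}}{3} \approx -905.01$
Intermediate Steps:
$D{\left(U \right)} = 4 + \frac{-5 + U}{2 U}$ ($D{\left(U \right)} = 4 + \frac{U - 5}{U + U} = 4 + \frac{-5 + U}{2 U}$)
$c{\left(-2,3 \right)} \left(-8\right) D{\left(-3 \right)} = \left(1 + \sqrt{\left(-2\right)^{2} + 3^{2}}\right)^{2} \left(-8\right) \frac{-5 + 9 \left(-3\right)}{2 \left(-3\right)} = \left(1 + \sqrt{4 + 9}\right)^{2} \left(-8\right) \frac{1}{2} \left(- \frac{1}{3}\right) \left(-5 - 27\right) = \left(1 + \sqrt{13}\right)^{2} \left(-8\right) \frac{1}{2} \left(- \frac{1}{3}\right) \left(-32\right) = - 8 \left(1 + \sqrt{13}\right)^{2} \cdot \frac{16}{3} = - \frac{128 \left(1 + \sqrt{13}\right)^{2}}{3}$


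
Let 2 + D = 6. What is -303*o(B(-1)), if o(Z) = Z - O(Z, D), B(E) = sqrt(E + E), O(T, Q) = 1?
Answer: 303 - 303*I*sqrt(2) ≈ 303.0 - 428.51*I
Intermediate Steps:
D = 4 (D = -2 + 6 = 4)
B(E) = sqrt(2)*sqrt(E) (B(E) = sqrt(2*E) = sqrt(2)*sqrt(E))
o(Z) = -1 + Z (o(Z) = Z - 1*1 = Z - 1 = -1 + Z)
-303*o(B(-1)) = -303*(-1 + sqrt(2)*sqrt(-1)) = -303*(-1 + sqrt(2)*I) = -303*(-1 + I*sqrt(2)) = 303 - 303*I*sqrt(2)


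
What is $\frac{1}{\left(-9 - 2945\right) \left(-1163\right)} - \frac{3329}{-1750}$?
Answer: $\frac{408456711}{214718875} \approx 1.9023$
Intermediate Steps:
$\frac{1}{\left(-9 - 2945\right) \left(-1163\right)} - \frac{3329}{-1750} = \frac{1}{-2954} \left(- \frac{1}{1163}\right) - - \frac{3329}{1750} = \left(- \frac{1}{2954}\right) \left(- \frac{1}{1163}\right) + \frac{3329}{1750} = \frac{1}{3435502} + \frac{3329}{1750} = \frac{408456711}{214718875}$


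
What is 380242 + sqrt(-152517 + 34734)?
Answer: 380242 + 3*I*sqrt(13087) ≈ 3.8024e+5 + 343.2*I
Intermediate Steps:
380242 + sqrt(-152517 + 34734) = 380242 + sqrt(-117783) = 380242 + 3*I*sqrt(13087)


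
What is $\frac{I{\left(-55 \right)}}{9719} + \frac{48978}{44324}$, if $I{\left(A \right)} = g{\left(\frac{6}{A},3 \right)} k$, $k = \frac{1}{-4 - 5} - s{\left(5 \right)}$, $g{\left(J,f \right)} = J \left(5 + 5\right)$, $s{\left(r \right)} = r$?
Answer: $\frac{7858361311}{7107951774} \approx 1.1056$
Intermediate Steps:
$g{\left(J,f \right)} = 10 J$ ($g{\left(J,f \right)} = J 10 = 10 J$)
$k = - \frac{46}{9}$ ($k = \frac{1}{-4 - 5} - 5 = \frac{1}{-9} - 5 = - \frac{1}{9} - 5 = - \frac{46}{9} \approx -5.1111$)
$I{\left(A \right)} = - \frac{920}{3 A}$ ($I{\left(A \right)} = 10 \frac{6}{A} \left(- \frac{46}{9}\right) = \frac{60}{A} \left(- \frac{46}{9}\right) = - \frac{920}{3 A}$)
$\frac{I{\left(-55 \right)}}{9719} + \frac{48978}{44324} = \frac{\left(- \frac{920}{3}\right) \frac{1}{-55}}{9719} + \frac{48978}{44324} = \left(- \frac{920}{3}\right) \left(- \frac{1}{55}\right) \frac{1}{9719} + 48978 \cdot \frac{1}{44324} = \frac{184}{33} \cdot \frac{1}{9719} + \frac{24489}{22162} = \frac{184}{320727} + \frac{24489}{22162} = \frac{7858361311}{7107951774}$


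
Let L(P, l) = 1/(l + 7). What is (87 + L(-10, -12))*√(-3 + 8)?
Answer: 434*√5/5 ≈ 194.09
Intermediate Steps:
L(P, l) = 1/(7 + l)
(87 + L(-10, -12))*√(-3 + 8) = (87 + 1/(7 - 12))*√(-3 + 8) = (87 + 1/(-5))*√5 = (87 - ⅕)*√5 = 434*√5/5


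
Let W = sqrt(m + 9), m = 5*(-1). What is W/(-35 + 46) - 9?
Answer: -97/11 ≈ -8.8182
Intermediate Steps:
m = -5
W = 2 (W = sqrt(-5 + 9) = sqrt(4) = 2)
W/(-35 + 46) - 9 = 2/(-35 + 46) - 9 = 2/11 - 9 = -97/11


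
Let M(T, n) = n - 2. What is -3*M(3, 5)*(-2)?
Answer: 18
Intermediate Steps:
M(T, n) = -2 + n
-3*M(3, 5)*(-2) = -3*(-2 + 5)*(-2) = -3*3*(-2) = -9*(-2) = 18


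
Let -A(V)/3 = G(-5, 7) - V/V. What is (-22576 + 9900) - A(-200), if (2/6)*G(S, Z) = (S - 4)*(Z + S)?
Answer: -12841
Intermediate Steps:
G(S, Z) = 3*(-4 + S)*(S + Z) (G(S, Z) = 3*((S - 4)*(Z + S)) = 3*((-4 + S)*(S + Z)) = 3*(-4 + S)*(S + Z))
A(V) = 165 (A(V) = -3*((-12*(-5) - 12*7 + 3*(-5)**2 + 3*(-5)*7) - V/V) = -3*((60 - 84 + 3*25 - 105) - 1*1) = -3*((60 - 84 + 75 - 105) - 1) = -3*(-54 - 1) = -3*(-55) = 165)
(-22576 + 9900) - A(-200) = (-22576 + 9900) - 1*165 = -12676 - 165 = -12841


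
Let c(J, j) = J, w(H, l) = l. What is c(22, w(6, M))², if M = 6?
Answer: 484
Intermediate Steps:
c(22, w(6, M))² = 22² = 484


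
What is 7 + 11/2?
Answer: 25/2 ≈ 12.500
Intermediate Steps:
7 + 11/2 = 25/2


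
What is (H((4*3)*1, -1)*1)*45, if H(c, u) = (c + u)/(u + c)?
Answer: 45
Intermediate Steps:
H(c, u) = 1 (H(c, u) = (c + u)/(c + u) = 1)
(H((4*3)*1, -1)*1)*45 = (1*1)*45 = 1*45 = 45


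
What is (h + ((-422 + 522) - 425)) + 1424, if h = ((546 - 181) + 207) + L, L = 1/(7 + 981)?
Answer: 1650949/988 ≈ 1671.0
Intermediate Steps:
L = 1/988 ≈ 0.0010121
h = 565137/988 (h = ((546 - 181) + 207) + 1/988 = (365 + 207) + 1/988 = 572 + 1/988 = 565137/988 ≈ 572.00)
(h + ((-422 + 522) - 425)) + 1424 = (565137/988 + ((-422 + 522) - 425)) + 1424 = (565137/988 + (100 - 425)) + 1424 = (565137/988 - 325) + 1424 = 244037/988 + 1424 = 1650949/988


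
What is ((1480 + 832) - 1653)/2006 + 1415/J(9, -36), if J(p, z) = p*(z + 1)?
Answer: -526181/126378 ≈ -4.1636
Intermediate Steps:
J(p, z) = p*(1 + z)
((1480 + 832) - 1653)/2006 + 1415/J(9, -36) = ((1480 + 832) - 1653)/2006 + 1415/((9*(1 - 36))) = (2312 - 1653)*(1/2006) + 1415/((9*(-35))) = 659*(1/2006) + 1415/(-315) = 659/2006 + 1415*(-1/315) = 659/2006 - 283/63 = -526181/126378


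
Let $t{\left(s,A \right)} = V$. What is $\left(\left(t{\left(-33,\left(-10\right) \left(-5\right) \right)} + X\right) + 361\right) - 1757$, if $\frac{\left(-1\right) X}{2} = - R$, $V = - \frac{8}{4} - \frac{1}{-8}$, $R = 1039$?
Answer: $\frac{5441}{8} \approx 680.13$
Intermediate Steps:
$V = - \frac{15}{8}$ ($V = \left(-8\right) \frac{1}{4} - - \frac{1}{8} = -2 + \frac{1}{8} = - \frac{15}{8} \approx -1.875$)
$t{\left(s,A \right)} = - \frac{15}{8}$
$X = 2078$ ($X = - 2 \left(\left(-1\right) 1039\right) = \left(-2\right) \left(-1039\right) = 2078$)
$\left(\left(t{\left(-33,\left(-10\right) \left(-5\right) \right)} + X\right) + 361\right) - 1757 = \left(\left(- \frac{15}{8} + 2078\right) + 361\right) - 1757 = \left(\frac{16609}{8} + 361\right) - 1757 = \frac{19497}{8} - 1757 = \frac{5441}{8}$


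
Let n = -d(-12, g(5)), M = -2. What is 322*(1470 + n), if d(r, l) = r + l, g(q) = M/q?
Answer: 2386664/5 ≈ 4.7733e+5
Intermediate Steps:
g(q) = -2/q
d(r, l) = l + r
n = 62/5 (n = -(-2/5 - 12) = -(-2*⅕ - 12) = -(-⅖ - 12) = -1*(-62/5) = 62/5 ≈ 12.400)
322*(1470 + n) = 322*(1470 + 62/5) = 322*(7412/5) = 2386664/5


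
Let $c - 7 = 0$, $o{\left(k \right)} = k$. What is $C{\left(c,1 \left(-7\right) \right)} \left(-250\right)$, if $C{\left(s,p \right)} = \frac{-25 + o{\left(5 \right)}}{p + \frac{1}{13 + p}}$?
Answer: $- \frac{30000}{41} \approx -731.71$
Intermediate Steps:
$c = 7$ ($c = 7 + 0 = 7$)
$C{\left(s,p \right)} = - \frac{20}{p + \frac{1}{13 + p}}$ ($C{\left(s,p \right)} = \frac{-25 + 5}{p + \frac{1}{13 + p}} = - \frac{20}{p + \frac{1}{13 + p}}$)
$C{\left(c,1 \left(-7\right) \right)} \left(-250\right) = \frac{20 \left(-13 - 1 \left(-7\right)\right)}{1 + \left(1 \left(-7\right)\right)^{2} + 13 \cdot 1 \left(-7\right)} \left(-250\right) = \frac{20 \left(-13 - -7\right)}{1 + \left(-7\right)^{2} + 13 \left(-7\right)} \left(-250\right) = \frac{20 \left(-13 + 7\right)}{1 + 49 - 91} \left(-250\right) = 20 \frac{1}{-41} \left(-6\right) \left(-250\right) = 20 \left(- \frac{1}{41}\right) \left(-6\right) \left(-250\right) = \frac{120}{41} \left(-250\right) = - \frac{30000}{41}$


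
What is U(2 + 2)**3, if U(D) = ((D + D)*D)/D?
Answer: 512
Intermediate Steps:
U(D) = 2*D (U(D) = ((2*D)*D)/D = (2*D**2)/D = 2*D)
U(2 + 2)**3 = (2*(2 + 2))**3 = (2*4)**3 = 8**3 = 512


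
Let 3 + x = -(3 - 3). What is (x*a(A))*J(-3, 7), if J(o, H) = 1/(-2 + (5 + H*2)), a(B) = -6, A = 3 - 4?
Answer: 18/17 ≈ 1.0588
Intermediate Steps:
A = -1
x = -3 (x = -3 - (3 - 3) = -3 - 1*0 = -3 + 0 = -3)
J(o, H) = 1/(3 + 2*H) (J(o, H) = 1/(-2 + (5 + 2*H)) = 1/(3 + 2*H))
(x*a(A))*J(-3, 7) = (-3*(-6))/(3 + 2*7) = 18/(3 + 14) = 18/17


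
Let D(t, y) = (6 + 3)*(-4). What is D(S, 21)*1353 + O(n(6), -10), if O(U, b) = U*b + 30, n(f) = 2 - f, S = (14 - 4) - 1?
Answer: -48638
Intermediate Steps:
S = 9 (S = 10 - 1 = 9)
D(t, y) = -36 (D(t, y) = 9*(-4) = -36)
O(U, b) = 30 + U*b
D(S, 21)*1353 + O(n(6), -10) = -36*1353 + (30 + (2 - 1*6)*(-10)) = -48708 + (30 + (2 - 6)*(-10)) = -48708 + (30 - 4*(-10)) = -48708 + (30 + 40) = -48708 + 70 = -48638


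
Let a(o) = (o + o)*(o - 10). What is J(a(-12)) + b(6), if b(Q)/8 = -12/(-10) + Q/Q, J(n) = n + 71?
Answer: 3083/5 ≈ 616.60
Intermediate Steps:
a(o) = 2*o*(-10 + o) (a(o) = (2*o)*(-10 + o) = 2*o*(-10 + o))
J(n) = 71 + n
b(Q) = 88/5 (b(Q) = 8*(-12/(-10) + Q/Q) = 8*(-12*(-⅒) + 1) = 8*(6/5 + 1) = 8*(11/5) = 88/5)
J(a(-12)) + b(6) = (71 + 2*(-12)*(-10 - 12)) + 88/5 = (71 + 2*(-12)*(-22)) + 88/5 = (71 + 528) + 88/5 = 599 + 88/5 = 3083/5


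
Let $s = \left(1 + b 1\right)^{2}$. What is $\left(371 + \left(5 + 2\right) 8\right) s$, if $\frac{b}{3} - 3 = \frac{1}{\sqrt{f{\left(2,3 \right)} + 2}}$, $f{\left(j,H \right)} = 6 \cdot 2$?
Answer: $\frac{85949}{2} + 1830 \sqrt{14} \approx 49822.0$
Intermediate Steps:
$f{\left(j,H \right)} = 12$
$b = 9 + \frac{3 \sqrt{14}}{14}$ ($b = 9 + \frac{3}{\sqrt{12 + 2}} = 9 + \frac{3}{\sqrt{14}} = 9 + 3 \frac{\sqrt{14}}{14} = 9 + \frac{3 \sqrt{14}}{14} \approx 9.8018$)
$s = \left(10 + \frac{3 \sqrt{14}}{14}\right)^{2}$ ($s = \left(1 + \left(9 + \frac{3 \sqrt{14}}{14}\right) 1\right)^{2} = \left(1 + \left(9 + \frac{3 \sqrt{14}}{14}\right)\right)^{2} = \left(10 + \frac{3 \sqrt{14}}{14}\right)^{2} \approx 116.68$)
$\left(371 + \left(5 + 2\right) 8\right) s = \left(371 + \left(5 + 2\right) 8\right) \left(\frac{1409}{14} + \frac{30 \sqrt{14}}{7}\right) = \left(371 + 7 \cdot 8\right) \left(\frac{1409}{14} + \frac{30 \sqrt{14}}{7}\right) = \left(371 + 56\right) \left(\frac{1409}{14} + \frac{30 \sqrt{14}}{7}\right) = 427 \left(\frac{1409}{14} + \frac{30 \sqrt{14}}{7}\right) = \frac{85949}{2} + 1830 \sqrt{14}$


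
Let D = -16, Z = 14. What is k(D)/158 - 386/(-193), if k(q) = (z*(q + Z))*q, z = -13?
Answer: -50/79 ≈ -0.63291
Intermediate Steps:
k(q) = q*(-182 - 13*q) (k(q) = (-13*(q + 14))*q = (-13*(14 + q))*q = (-182 - 13*q)*q = q*(-182 - 13*q))
k(D)/158 - 386/(-193) = -13*(-16)*(14 - 16)/158 - 386/(-193) = -13*(-16)*(-2)*(1/158) - 386*(-1/193) = -416*1/158 + 2 = -208/79 + 2 = -50/79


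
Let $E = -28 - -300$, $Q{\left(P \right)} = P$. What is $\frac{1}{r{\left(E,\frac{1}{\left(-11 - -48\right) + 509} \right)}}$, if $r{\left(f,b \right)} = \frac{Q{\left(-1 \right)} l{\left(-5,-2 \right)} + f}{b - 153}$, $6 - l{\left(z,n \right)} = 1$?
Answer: $- \frac{83537}{145782} \approx -0.57303$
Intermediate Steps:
$E = 272$ ($E = -28 + 300 = 272$)
$l{\left(z,n \right)} = 5$ ($l{\left(z,n \right)} = 6 - 1 = 5$)
$r{\left(f,b \right)} = \frac{-5 + f}{-153 + b}$ ($r{\left(f,b \right)} = \frac{\left(-1\right) 5 + f}{b - 153} = \frac{-5 + f}{-153 + b}$)
$\frac{1}{r{\left(E,\frac{1}{\left(-11 - -48\right) + 509} \right)}} = \frac{1}{\frac{1}{-153 + \frac{1}{\left(-11 - -48\right) + 509}} \left(-5 + 272\right)} = \frac{1}{\frac{1}{-153 + \frac{1}{\left(-11 + 48\right) + 509}} \cdot 267} = \frac{1}{\frac{1}{-153 + \frac{1}{37 + 509}} \cdot 267} = \frac{1}{\frac{1}{-153 + \frac{1}{546}} \cdot 267} = \frac{1}{\frac{1}{- \frac{83537}{546}} \cdot 267} = \frac{1}{\left(- \frac{546}{83537}\right) 267} = \frac{1}{- \frac{145782}{83537}} = - \frac{83537}{145782}$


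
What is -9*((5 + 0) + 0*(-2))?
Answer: -45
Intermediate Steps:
-9*((5 + 0) + 0*(-2)) = -9*(5 + 0) = -9*5 = -45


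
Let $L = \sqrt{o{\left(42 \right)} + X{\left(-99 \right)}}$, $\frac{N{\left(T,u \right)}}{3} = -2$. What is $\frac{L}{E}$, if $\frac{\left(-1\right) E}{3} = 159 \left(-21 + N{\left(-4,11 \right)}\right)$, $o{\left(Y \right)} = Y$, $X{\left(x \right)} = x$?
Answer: $\frac{i \sqrt{57}}{12879} \approx 0.00058621 i$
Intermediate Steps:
$N{\left(T,u \right)} = -6$ ($N{\left(T,u \right)} = 3 \left(-2\right) = -6$)
$L = i \sqrt{57}$ ($L = \sqrt{42 - 99} = \sqrt{-57} = i \sqrt{57} \approx 7.5498 i$)
$E = 12879$ ($E = - 3 \cdot 159 \left(-21 - 6\right) = - 3 \cdot 159 \left(-27\right) = \left(-3\right) \left(-4293\right) = 12879$)
$\frac{L}{E} = \frac{i \sqrt{57}}{12879}$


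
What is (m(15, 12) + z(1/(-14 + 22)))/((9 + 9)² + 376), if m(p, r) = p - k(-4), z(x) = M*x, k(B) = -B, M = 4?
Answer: 23/1400 ≈ 0.016429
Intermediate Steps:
z(x) = 4*x
m(p, r) = -4 + p (m(p, r) = p - (-1)*(-4) = p - 1*4 = p - 4 = -4 + p)
(m(15, 12) + z(1/(-14 + 22)))/((9 + 9)² + 376) = ((-4 + 15) + 4/(-14 + 22))/((9 + 9)² + 376) = (11 + 4/8)/(18² + 376) = (11 + 4*(⅛))/(324 + 376) = (11 + ½)/700 = (23/2)*(1/700) = 23/1400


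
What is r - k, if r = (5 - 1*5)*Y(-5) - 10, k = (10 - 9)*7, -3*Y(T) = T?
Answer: -17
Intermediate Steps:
Y(T) = -T/3
k = 7 (k = 1*7 = 7)
r = -10 (r = (5 - 1*5)*(-1/3*(-5)) - 10 = (5 - 5)*(5/3) - 10 = 0*(5/3) - 10 = 0 - 10 = -10)
r - k = -10 - 1*7 = -10 - 7 = -17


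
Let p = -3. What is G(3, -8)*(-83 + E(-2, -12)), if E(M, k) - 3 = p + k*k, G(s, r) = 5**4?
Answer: 38125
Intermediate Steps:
G(s, r) = 625
E(M, k) = k**2 (E(M, k) = 3 + (-3 + k*k) = 3 + (-3 + k**2) = k**2)
G(3, -8)*(-83 + E(-2, -12)) = 625*(-83 + (-12)**2) = 625*(-83 + 144) = 625*61 = 38125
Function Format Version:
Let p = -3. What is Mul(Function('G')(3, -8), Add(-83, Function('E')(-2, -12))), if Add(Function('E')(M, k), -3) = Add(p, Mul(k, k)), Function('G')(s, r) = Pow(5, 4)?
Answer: 38125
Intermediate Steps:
Function('G')(s, r) = 625
Function('E')(M, k) = Pow(k, 2) (Function('E')(M, k) = Add(3, Add(-3, Mul(k, k))) = Add(3, Add(-3, Pow(k, 2))) = Pow(k, 2))
Mul(Function('G')(3, -8), Add(-83, Function('E')(-2, -12))) = Mul(625, Add(-83, Pow(-12, 2))) = Mul(625, Add(-83, 144)) = Mul(625, 61) = 38125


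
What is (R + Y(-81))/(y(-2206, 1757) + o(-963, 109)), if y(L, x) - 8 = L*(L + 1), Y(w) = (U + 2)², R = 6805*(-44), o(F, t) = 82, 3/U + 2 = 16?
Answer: -58685359/953406720 ≈ -0.061553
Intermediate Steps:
U = 3/14 (U = 3/(-2 + 16) = 3/14 ≈ 0.21429)
R = -299420
Y(w) = 961/196 (Y(w) = (3/14 + 2)² = (31/14)² = 961/196)
y(L, x) = 8 + L*(1 + L) (y(L, x) = 8 + L*(L + 1) = 8 + L*(1 + L))
(R + Y(-81))/(y(-2206, 1757) + o(-963, 109)) = (-299420 + 961/196)/((8 - 2206 + (-2206)²) + 82) = -58685359/(196*((8 - 2206 + 4866436) + 82)) = -58685359/(196*(4864238 + 82)) = -58685359/196/4864320 = -58685359/196*1/4864320 = -58685359/953406720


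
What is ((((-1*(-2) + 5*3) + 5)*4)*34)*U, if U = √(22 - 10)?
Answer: 5984*√3 ≈ 10365.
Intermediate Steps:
U = 2*√3 (U = √12 = 2*√3 ≈ 3.4641)
((((-1*(-2) + 5*3) + 5)*4)*34)*U = ((((-1*(-2) + 5*3) + 5)*4)*34)*(2*√3) = ((((2 + 15) + 5)*4)*34)*(2*√3) = (((17 + 5)*4)*34)*(2*√3) = ((22*4)*34)*(2*√3) = (88*34)*(2*√3) = 2992*(2*√3) = 5984*√3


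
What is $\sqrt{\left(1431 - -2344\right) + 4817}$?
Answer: $4 \sqrt{537} \approx 92.693$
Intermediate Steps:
$\sqrt{\left(1431 - -2344\right) + 4817} = \sqrt{\left(1431 + 2344\right) + 4817} = \sqrt{3775 + 4817} = \sqrt{8592} = 4 \sqrt{537}$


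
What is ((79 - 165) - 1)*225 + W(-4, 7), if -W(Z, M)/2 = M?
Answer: -19589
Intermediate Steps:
W(Z, M) = -2*M
((79 - 165) - 1)*225 + W(-4, 7) = ((79 - 165) - 1)*225 - 2*7 = (-86 - 1)*225 - 14 = -87*225 - 14 = -19575 - 14 = -19589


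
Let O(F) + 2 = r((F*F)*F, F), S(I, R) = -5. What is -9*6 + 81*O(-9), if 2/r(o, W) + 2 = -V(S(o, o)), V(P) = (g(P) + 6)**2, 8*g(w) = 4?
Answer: -12960/59 ≈ -219.66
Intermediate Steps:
g(w) = 1/2 (g(w) = (1/8)*4 = 1/2)
V(P) = 169/4 (V(P) = (1/2 + 6)**2 = (13/2)**2 = 169/4)
r(o, W) = -8/177 (r(o, W) = 2/(-2 - 1*169/4) = 2/(-2 - 169/4) = 2/(-177/4) = 2*(-4/177) = -8/177)
O(F) = -362/177 (O(F) = -2 - 8/177 = -362/177)
-9*6 + 81*O(-9) = -9*6 + 81*(-362/177) = -54 - 9774/59 = -12960/59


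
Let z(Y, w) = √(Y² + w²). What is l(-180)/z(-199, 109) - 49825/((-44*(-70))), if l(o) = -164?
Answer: -9965/616 - 82*√51482/25741 ≈ -16.900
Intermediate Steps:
l(-180)/z(-199, 109) - 49825/((-44*(-70))) = -164/√((-199)² + 109²) - 49825/((-44*(-70))) = -164/√(39601 + 11881) - 49825/3080 = -164*√51482/51482 - 49825*1/3080 = -82*√51482/25741 - 9965/616 = -9965/616 - 82*√51482/25741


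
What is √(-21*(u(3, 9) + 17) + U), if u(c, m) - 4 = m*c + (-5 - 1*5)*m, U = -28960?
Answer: I*√28078 ≈ 167.56*I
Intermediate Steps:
u(c, m) = 4 - 10*m + c*m (u(c, m) = 4 + (m*c + (-5 - 1*5)*m) = 4 + (c*m + (-5 - 5)*m) = 4 + (c*m - 10*m) = 4 + (-10*m + c*m) = 4 - 10*m + c*m)
√(-21*(u(3, 9) + 17) + U) = √(-21*((4 - 10*9 + 3*9) + 17) - 28960) = √(-21*((4 - 90 + 27) + 17) - 28960) = √(-21*(-59 + 17) - 28960) = √(-21*(-42) - 28960) = √(882 - 28960) = √(-28078) = I*√28078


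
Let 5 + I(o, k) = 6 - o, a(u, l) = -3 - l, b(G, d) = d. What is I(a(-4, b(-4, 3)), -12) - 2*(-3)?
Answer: 13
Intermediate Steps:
I(o, k) = 1 - o (I(o, k) = -5 + (6 - o) = 1 - o)
I(a(-4, b(-4, 3)), -12) - 2*(-3) = (1 - (-3 - 1*3)) - 2*(-3) = (1 - (-3 - 3)) + 6 = (1 - 1*(-6)) + 6 = (1 + 6) + 6 = 7 + 6 = 13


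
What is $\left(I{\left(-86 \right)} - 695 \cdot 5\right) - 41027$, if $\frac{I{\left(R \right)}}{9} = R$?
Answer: $-45276$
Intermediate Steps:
$I{\left(R \right)} = 9 R$
$\left(I{\left(-86 \right)} - 695 \cdot 5\right) - 41027 = \left(9 \left(-86\right) - 695 \cdot 5\right) - 41027 = \left(-774 - 3475\right) - 41027 = -4249 - 41027 = -45276$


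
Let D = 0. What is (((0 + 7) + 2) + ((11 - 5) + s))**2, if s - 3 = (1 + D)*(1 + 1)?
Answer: 400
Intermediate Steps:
s = 5 (s = 3 + (1 + 0)*(1 + 1) = 3 + 1*2 = 3 + 2 = 5)
(((0 + 7) + 2) + ((11 - 5) + s))**2 = (((0 + 7) + 2) + ((11 - 5) + 5))**2 = ((7 + 2) + (6 + 5))**2 = (9 + 11)**2 = 20**2 = 400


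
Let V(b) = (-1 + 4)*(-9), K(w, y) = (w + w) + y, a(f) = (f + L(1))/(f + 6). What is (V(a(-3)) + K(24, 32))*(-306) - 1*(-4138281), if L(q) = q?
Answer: 4122063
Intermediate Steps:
a(f) = (1 + f)/(6 + f) (a(f) = (f + 1)/(f + 6) = (1 + f)/(6 + f))
K(w, y) = y + 2*w (K(w, y) = 2*w + y = y + 2*w)
V(b) = -27 (V(b) = 3*(-9) = -27)
(V(a(-3)) + K(24, 32))*(-306) - 1*(-4138281) = (-27 + (32 + 2*24))*(-306) - 1*(-4138281) = (-27 + (32 + 48))*(-306) + 4138281 = (-27 + 80)*(-306) + 4138281 = 53*(-306) + 4138281 = -16218 + 4138281 = 4122063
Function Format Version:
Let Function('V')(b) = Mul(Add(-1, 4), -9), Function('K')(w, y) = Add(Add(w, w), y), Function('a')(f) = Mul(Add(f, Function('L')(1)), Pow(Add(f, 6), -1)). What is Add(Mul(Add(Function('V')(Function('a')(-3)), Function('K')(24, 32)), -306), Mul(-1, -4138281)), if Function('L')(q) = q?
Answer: 4122063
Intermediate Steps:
Function('a')(f) = Mul(Pow(Add(6, f), -1), Add(1, f)) (Function('a')(f) = Mul(Add(f, 1), Pow(Add(f, 6), -1)) = Mul(Add(1, f), Pow(Add(6, f), -1)) = Mul(Pow(Add(6, f), -1), Add(1, f)))
Function('K')(w, y) = Add(y, Mul(2, w)) (Function('K')(w, y) = Add(Mul(2, w), y) = Add(y, Mul(2, w)))
Function('V')(b) = -27 (Function('V')(b) = Mul(3, -9) = -27)
Add(Mul(Add(Function('V')(Function('a')(-3)), Function('K')(24, 32)), -306), Mul(-1, -4138281)) = Add(Mul(Add(-27, Add(32, Mul(2, 24))), -306), Mul(-1, -4138281)) = Add(Mul(Add(-27, Add(32, 48)), -306), 4138281) = Add(Mul(Add(-27, 80), -306), 4138281) = Add(Mul(53, -306), 4138281) = Add(-16218, 4138281) = 4122063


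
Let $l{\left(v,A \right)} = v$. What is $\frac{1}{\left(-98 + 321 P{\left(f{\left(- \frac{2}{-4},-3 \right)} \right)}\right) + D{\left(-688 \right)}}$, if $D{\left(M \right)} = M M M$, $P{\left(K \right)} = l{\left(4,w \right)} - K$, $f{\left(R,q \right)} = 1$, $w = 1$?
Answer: $- \frac{1}{325659807} \approx -3.0707 \cdot 10^{-9}$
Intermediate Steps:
$P{\left(K \right)} = 4 - K$
$D{\left(M \right)} = M^{3}$ ($D{\left(M \right)} = M^{2} M = M^{3}$)
$\frac{1}{\left(-98 + 321 P{\left(f{\left(- \frac{2}{-4},-3 \right)} \right)}\right) + D{\left(-688 \right)}} = \frac{1}{\left(-98 + 321 \left(4 - 1\right)\right) + \left(-688\right)^{3}} = \frac{1}{\left(-98 + 321 \left(4 - 1\right)\right) - 325660672} = \frac{1}{\left(-98 + 321 \cdot 3\right) - 325660672} = \frac{1}{\left(-98 + 963\right) - 325660672} = \frac{1}{865 - 325660672} = \frac{1}{-325659807} = - \frac{1}{325659807}$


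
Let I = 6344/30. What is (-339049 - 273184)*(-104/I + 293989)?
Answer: -10979357446667/61 ≈ -1.7999e+11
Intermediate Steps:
I = 3172/15 (I = (1/30)*6344 = 3172/15 ≈ 211.47)
(-339049 - 273184)*(-104/I + 293989) = (-339049 - 273184)*(-104/3172/15 + 293989) = -612233*(-104*15/3172 + 293989) = -612233*(-30/61 + 293989) = -612233*17933299/61 = -10979357446667/61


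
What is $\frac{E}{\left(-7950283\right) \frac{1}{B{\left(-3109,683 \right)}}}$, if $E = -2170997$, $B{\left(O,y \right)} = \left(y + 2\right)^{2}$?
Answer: $\frac{1018686067325}{7950283} \approx 1.2813 \cdot 10^{5}$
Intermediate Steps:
$B{\left(O,y \right)} = \left(2 + y\right)^{2}$
$\frac{E}{\left(-7950283\right) \frac{1}{B{\left(-3109,683 \right)}}} = - \frac{2170997}{\left(-7950283\right) \frac{1}{\left(2 + 683\right)^{2}}} = - \frac{2170997}{\left(-7950283\right) \frac{1}{685^{2}}} = - \frac{2170997}{\left(-7950283\right) \frac{1}{469225}} = - \frac{2170997}{- \frac{7950283}{469225}} = \left(-2170997\right) \left(- \frac{469225}{7950283}\right) = \frac{1018686067325}{7950283}$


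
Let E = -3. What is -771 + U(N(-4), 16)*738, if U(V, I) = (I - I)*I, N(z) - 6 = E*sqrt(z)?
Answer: -771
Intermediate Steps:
N(z) = 6 - 3*sqrt(z)
U(V, I) = 0 (U(V, I) = 0*I = 0)
-771 + U(N(-4), 16)*738 = -771 + 0*738 = -771 + 0 = -771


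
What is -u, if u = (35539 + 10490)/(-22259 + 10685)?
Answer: 15343/3858 ≈ 3.9769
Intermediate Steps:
u = -15343/3858 (u = 46029/(-11574) = 46029*(-1/11574) = -15343/3858 ≈ -3.9769)
-u = -1*(-15343/3858) = 15343/3858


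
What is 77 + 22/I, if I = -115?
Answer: 8833/115 ≈ 76.809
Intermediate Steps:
77 + 22/I = 77 + 22/(-115) = 77 + 22*(-1/115) = 77 - 22/115 = 8833/115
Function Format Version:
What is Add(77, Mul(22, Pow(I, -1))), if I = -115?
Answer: Rational(8833, 115) ≈ 76.809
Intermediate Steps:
Add(77, Mul(22, Pow(I, -1))) = Add(77, Mul(22, Pow(-115, -1))) = Add(77, Mul(22, Rational(-1, 115))) = Add(77, Rational(-22, 115)) = Rational(8833, 115)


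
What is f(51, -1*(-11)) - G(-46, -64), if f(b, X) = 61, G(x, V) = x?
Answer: 107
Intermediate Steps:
f(51, -1*(-11)) - G(-46, -64) = 61 - 1*(-46) = 61 + 46 = 107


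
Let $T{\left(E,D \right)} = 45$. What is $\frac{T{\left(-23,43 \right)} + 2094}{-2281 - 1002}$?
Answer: $- \frac{2139}{3283} \approx -0.65154$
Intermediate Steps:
$\frac{T{\left(-23,43 \right)} + 2094}{-2281 - 1002} = \frac{45 + 2094}{-2281 - 1002} = \frac{2139}{-2281 - 1002} = \frac{2139}{-3283} = 2139 \left(- \frac{1}{3283}\right) = - \frac{2139}{3283}$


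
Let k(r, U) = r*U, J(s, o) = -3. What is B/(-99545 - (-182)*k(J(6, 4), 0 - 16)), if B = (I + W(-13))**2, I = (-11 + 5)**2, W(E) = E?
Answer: -529/90809 ≈ -0.0058254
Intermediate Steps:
k(r, U) = U*r
I = 36 (I = (-6)**2 = 36)
B = 529 (B = (36 - 13)**2 = 23**2 = 529)
B/(-99545 - (-182)*k(J(6, 4), 0 - 16)) = 529/(-99545 - (-182)*(0 - 16)*(-3)) = 529/(-99545 - (-182)*(-16*(-3))) = 529/(-99545 - (-182)*48) = 529/(-99545 - 1*(-8736)) = 529/(-99545 + 8736) = 529/(-90809) = 529*(-1/90809) = -529/90809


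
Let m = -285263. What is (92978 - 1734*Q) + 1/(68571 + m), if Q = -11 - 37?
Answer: 38183297319/216692 ≈ 1.7621e+5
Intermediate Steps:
Q = -48
(92978 - 1734*Q) + 1/(68571 + m) = (92978 - 1734*(-48)) + 1/(68571 - 285263) = (92978 + 83232) + 1/(-216692) = 176210 - 1/216692 = 38183297319/216692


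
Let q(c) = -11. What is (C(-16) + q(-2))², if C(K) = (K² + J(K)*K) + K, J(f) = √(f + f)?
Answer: 44249 - 29312*I*√2 ≈ 44249.0 - 41453.0*I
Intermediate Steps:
J(f) = √2*√f (J(f) = √(2*f) = √2*√f)
C(K) = K + K² + √2*K^(3/2) (C(K) = (K² + (√2*√K)*K) + K = (K² + √2*K^(3/2)) + K = K + K² + √2*K^(3/2))
(C(-16) + q(-2))² = (-16*(1 - 16 + √2*√(-16)) - 11)² = (-16*(1 - 16 + √2*(4*I)) - 11)² = (-16*(1 - 16 + 4*I*√2) - 11)² = (-16*(-15 + 4*I*√2) - 11)² = ((240 - 64*I*√2) - 11)² = (229 - 64*I*√2)²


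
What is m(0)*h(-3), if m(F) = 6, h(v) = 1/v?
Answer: -2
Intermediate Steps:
m(0)*h(-3) = 6/(-3) = 6*(-⅓) = -2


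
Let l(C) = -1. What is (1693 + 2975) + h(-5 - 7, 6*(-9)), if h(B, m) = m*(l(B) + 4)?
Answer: 4506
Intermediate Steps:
h(B, m) = 3*m (h(B, m) = m*(-1 + 4) = m*3 = 3*m)
(1693 + 2975) + h(-5 - 7, 6*(-9)) = (1693 + 2975) + 3*(6*(-9)) = 4668 + 3*(-54) = 4668 - 162 = 4506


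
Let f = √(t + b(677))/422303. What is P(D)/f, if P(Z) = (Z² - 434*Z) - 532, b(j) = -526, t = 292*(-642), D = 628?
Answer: -5122535390*I*√187990/18799 ≈ -1.1815e+8*I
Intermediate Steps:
t = -187464
f = I*√187990/422303 (f = √(-187464 - 526)/422303 = √(-187990)*(1/422303) = (I*√187990)*(1/422303) = I*√187990/422303 ≈ 0.0010267*I)
P(Z) = -532 + Z² - 434*Z
P(D)/f = (-532 + 628² - 434*628)/((I*√187990/422303)) = (-532 + 394384 - 272552)*(-422303*I*√187990/187990) = 121300*(-422303*I*√187990/187990) = -5122535390*I*√187990/18799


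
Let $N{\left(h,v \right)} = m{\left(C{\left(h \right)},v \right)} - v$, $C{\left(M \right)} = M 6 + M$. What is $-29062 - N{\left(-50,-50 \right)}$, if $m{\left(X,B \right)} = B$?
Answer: $-29062$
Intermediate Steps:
$C{\left(M \right)} = 7 M$ ($C{\left(M \right)} = 6 M + M = 7 M$)
$N{\left(h,v \right)} = 0$ ($N{\left(h,v \right)} = v - v = 0$)
$-29062 - N{\left(-50,-50 \right)} = -29062 - 0 = -29062 + 0 = -29062$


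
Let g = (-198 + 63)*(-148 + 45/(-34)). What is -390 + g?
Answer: 672135/34 ≈ 19769.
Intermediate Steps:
g = 685395/34 (g = -135*(-148 + 45*(-1/34)) = -135*(-148 - 45/34) = -135*(-5077/34) = 685395/34 ≈ 20159.)
-390 + g = -390 + 685395/34 = 672135/34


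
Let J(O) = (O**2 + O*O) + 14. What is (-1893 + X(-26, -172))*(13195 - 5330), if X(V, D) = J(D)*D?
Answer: -80075114405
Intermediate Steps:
J(O) = 14 + 2*O**2 (J(O) = (O**2 + O**2) + 14 = 2*O**2 + 14 = 14 + 2*O**2)
X(V, D) = D*(14 + 2*D**2) (X(V, D) = (14 + 2*D**2)*D = D*(14 + 2*D**2))
(-1893 + X(-26, -172))*(13195 - 5330) = (-1893 + 2*(-172)*(7 + (-172)**2))*(13195 - 5330) = (-1893 + 2*(-172)*(7 + 29584))*7865 = (-1893 + 2*(-172)*29591)*7865 = (-1893 - 10179304)*7865 = -10181197*7865 = -80075114405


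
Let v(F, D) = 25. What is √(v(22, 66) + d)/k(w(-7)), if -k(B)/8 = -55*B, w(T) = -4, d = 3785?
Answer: -√3810/1760 ≈ -0.035071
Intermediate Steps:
k(B) = 440*B (k(B) = -(-440)*B = 440*B)
√(v(22, 66) + d)/k(w(-7)) = √(25 + 3785)/((440*(-4))) = √3810/(-1760) = √3810*(-1/1760) = -√3810/1760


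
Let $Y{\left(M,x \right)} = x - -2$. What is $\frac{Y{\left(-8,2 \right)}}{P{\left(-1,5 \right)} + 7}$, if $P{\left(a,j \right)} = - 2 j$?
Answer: $- \frac{4}{3} \approx -1.3333$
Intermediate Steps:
$Y{\left(M,x \right)} = 2 + x$ ($Y{\left(M,x \right)} = x + 2 = 2 + x$)
$\frac{Y{\left(-8,2 \right)}}{P{\left(-1,5 \right)} + 7} = \frac{2 + 2}{\left(-2\right) 5 + 7} = \frac{1}{-10 + 7} \cdot 4 = \frac{1}{-3} \cdot 4 = \left(- \frac{1}{3}\right) 4 = - \frac{4}{3}$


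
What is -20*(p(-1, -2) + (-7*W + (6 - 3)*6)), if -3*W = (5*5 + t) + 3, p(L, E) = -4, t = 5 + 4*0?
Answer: -1820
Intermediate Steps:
t = 5 (t = 5 + 0 = 5)
W = -11 (W = -((5*5 + 5) + 3)/3 = -((25 + 5) + 3)/3 = -(30 + 3)/3 = -1/3*33 = -11)
-20*(p(-1, -2) + (-7*W + (6 - 3)*6)) = -20*(-4 + (-7*(-11) + (6 - 3)*6)) = -20*(-4 + (77 + 3*6)) = -20*(-4 + (77 + 18)) = -20*(-4 + 95) = -20*91 = -1820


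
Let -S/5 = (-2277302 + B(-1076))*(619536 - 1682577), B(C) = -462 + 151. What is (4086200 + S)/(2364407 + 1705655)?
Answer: -12105975919465/4070062 ≈ -2.9744e+6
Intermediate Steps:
B(C) = -311
S = -12105980005665 (S = -5*(-2277302 - 311)*(619536 - 1682577) = -(-11388065)*(-1063041) = -5*2421196001133 = -12105980005665)
(4086200 + S)/(2364407 + 1705655) = (4086200 - 12105980005665)/(2364407 + 1705655) = -12105975919465/4070062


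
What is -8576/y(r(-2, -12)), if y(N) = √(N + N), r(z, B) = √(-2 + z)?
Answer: 2144*√2*(-1 + I) ≈ -3032.1 + 3032.1*I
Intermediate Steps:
y(N) = √2*√N (y(N) = √(2*N) = √2*√N)
-8576/y(r(-2, -12)) = -8576*√2/(2*(-2 - 2)^(¼)) = -8576*(-(-1)^(¾)/2) = -8576*√2*(1 - I)/4 = -2144*√2*(1 - I)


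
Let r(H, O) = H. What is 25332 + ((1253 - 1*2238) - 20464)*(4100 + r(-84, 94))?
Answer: -86113852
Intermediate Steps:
25332 + ((1253 - 1*2238) - 20464)*(4100 + r(-84, 94)) = 25332 + ((1253 - 1*2238) - 20464)*(4100 - 84) = 25332 + ((1253 - 2238) - 20464)*4016 = 25332 + (-985 - 20464)*4016 = 25332 - 21449*4016 = 25332 - 86139184 = -86113852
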